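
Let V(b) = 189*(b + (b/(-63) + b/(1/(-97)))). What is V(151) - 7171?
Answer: -2747368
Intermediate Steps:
V(b) = -18147*b (V(b) = 189*(b + (b*(-1/63) + b/(-1/97))) = 189*(b + (-b/63 + b*(-97))) = 189*(b + (-b/63 - 97*b)) = 189*(b - 6112*b/63) = 189*(-6049*b/63) = -18147*b)
V(151) - 7171 = -18147*151 - 7171 = -2740197 - 7171 = -2747368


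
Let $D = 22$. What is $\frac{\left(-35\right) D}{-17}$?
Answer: $\frac{770}{17} \approx 45.294$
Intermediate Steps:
$\frac{\left(-35\right) D}{-17} = \frac{\left(-35\right) 22}{-17} = \left(-770\right) \left(- \frac{1}{17}\right) = \frac{770}{17}$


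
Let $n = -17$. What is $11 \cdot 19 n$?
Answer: $-3553$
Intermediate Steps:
$11 \cdot 19 n = 11 \cdot 19 \left(-17\right) = 209 \left(-17\right) = -3553$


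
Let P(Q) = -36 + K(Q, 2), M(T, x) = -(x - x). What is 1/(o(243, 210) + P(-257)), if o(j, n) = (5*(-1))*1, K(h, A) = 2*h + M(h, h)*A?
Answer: -1/555 ≈ -0.0018018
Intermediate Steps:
M(T, x) = 0 (M(T, x) = -1*0 = 0)
K(h, A) = 2*h (K(h, A) = 2*h + 0*A = 2*h + 0 = 2*h)
o(j, n) = -5 (o(j, n) = -5*1 = -5)
P(Q) = -36 + 2*Q
1/(o(243, 210) + P(-257)) = 1/(-5 + (-36 + 2*(-257))) = 1/(-5 + (-36 - 514)) = 1/(-5 - 550) = 1/(-555) = -1/555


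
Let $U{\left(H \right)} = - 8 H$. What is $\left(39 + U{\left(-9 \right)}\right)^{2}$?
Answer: $12321$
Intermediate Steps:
$\left(39 + U{\left(-9 \right)}\right)^{2} = \left(39 - -72\right)^{2} = \left(39 + 72\right)^{2} = 111^{2} = 12321$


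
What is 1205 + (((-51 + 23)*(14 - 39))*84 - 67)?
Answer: 59938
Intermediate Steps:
1205 + (((-51 + 23)*(14 - 39))*84 - 67) = 1205 + (-28*(-25)*84 - 67) = 1205 + (700*84 - 67) = 1205 + (58800 - 67) = 1205 + 58733 = 59938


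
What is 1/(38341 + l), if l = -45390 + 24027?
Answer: 1/16978 ≈ 5.8900e-5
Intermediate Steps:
l = -21363
1/(38341 + l) = 1/(38341 - 21363) = 1/16978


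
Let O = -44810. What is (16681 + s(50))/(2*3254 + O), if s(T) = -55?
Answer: -8313/19151 ≈ -0.43408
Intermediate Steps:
(16681 + s(50))/(2*3254 + O) = (16681 - 55)/(2*3254 - 44810) = 16626/(6508 - 44810) = 16626/(-38302) = 16626*(-1/38302) = -8313/19151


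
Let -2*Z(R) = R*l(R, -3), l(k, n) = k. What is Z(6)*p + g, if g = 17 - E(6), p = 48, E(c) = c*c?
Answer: -883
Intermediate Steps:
E(c) = c²
Z(R) = -R²/2 (Z(R) = -R*R/2 = -R²/2)
g = -19 (g = 17 - 1*6² = 17 - 1*36 = 17 - 36 = -19)
Z(6)*p + g = -½*6²*48 - 19 = -½*36*48 - 19 = -18*48 - 19 = -864 - 19 = -883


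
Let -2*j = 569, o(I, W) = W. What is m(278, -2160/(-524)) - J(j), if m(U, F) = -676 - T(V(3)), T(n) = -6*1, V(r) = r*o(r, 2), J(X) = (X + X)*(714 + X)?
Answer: 487431/2 ≈ 2.4372e+5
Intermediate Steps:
j = -569/2 (j = -½*569 = -569/2 ≈ -284.50)
J(X) = 2*X*(714 + X) (J(X) = (2*X)*(714 + X) = 2*X*(714 + X))
V(r) = 2*r (V(r) = r*2 = 2*r)
T(n) = -6
m(U, F) = -670 (m(U, F) = -676 - 1*(-6) = -676 + 6 = -670)
m(278, -2160/(-524)) - J(j) = -670 - 2*(-569)*(714 - 569/2)/2 = -670 - 2*(-569)*859/(2*2) = -670 - 1*(-488771/2) = -670 + 488771/2 = 487431/2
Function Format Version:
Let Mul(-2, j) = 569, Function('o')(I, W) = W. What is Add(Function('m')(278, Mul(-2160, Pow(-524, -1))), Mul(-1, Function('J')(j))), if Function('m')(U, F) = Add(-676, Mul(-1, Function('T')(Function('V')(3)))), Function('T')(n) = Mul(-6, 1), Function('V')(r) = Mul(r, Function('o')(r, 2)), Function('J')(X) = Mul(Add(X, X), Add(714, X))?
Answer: Rational(487431, 2) ≈ 2.4372e+5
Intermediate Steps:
j = Rational(-569, 2) (j = Mul(Rational(-1, 2), 569) = Rational(-569, 2) ≈ -284.50)
Function('J')(X) = Mul(2, X, Add(714, X)) (Function('J')(X) = Mul(Mul(2, X), Add(714, X)) = Mul(2, X, Add(714, X)))
Function('V')(r) = Mul(2, r) (Function('V')(r) = Mul(r, 2) = Mul(2, r))
Function('T')(n) = -6
Function('m')(U, F) = -670 (Function('m')(U, F) = Add(-676, Mul(-1, -6)) = Add(-676, 6) = -670)
Add(Function('m')(278, Mul(-2160, Pow(-524, -1))), Mul(-1, Function('J')(j))) = Add(-670, Mul(-1, Mul(2, Rational(-569, 2), Add(714, Rational(-569, 2))))) = Add(-670, Mul(-1, Mul(2, Rational(-569, 2), Rational(859, 2)))) = Add(-670, Mul(-1, Rational(-488771, 2))) = Add(-670, Rational(488771, 2)) = Rational(487431, 2)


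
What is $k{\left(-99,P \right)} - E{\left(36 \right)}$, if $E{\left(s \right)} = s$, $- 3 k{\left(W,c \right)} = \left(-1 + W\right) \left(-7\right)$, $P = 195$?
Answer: $- \frac{808}{3} \approx -269.33$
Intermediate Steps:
$k{\left(W,c \right)} = - \frac{7}{3} + \frac{7 W}{3}$ ($k{\left(W,c \right)} = - \frac{\left(-1 + W\right) \left(-7\right)}{3} = - \frac{7 - 7 W}{3} = - \frac{7}{3} + \frac{7 W}{3}$)
$k{\left(-99,P \right)} - E{\left(36 \right)} = \left(- \frac{7}{3} + \frac{7}{3} \left(-99\right)\right) - 36 = \left(- \frac{7}{3} - 231\right) - 36 = - \frac{700}{3} - 36 = - \frac{808}{3}$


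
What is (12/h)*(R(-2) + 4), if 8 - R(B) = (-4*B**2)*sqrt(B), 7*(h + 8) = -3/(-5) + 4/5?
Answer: -240/13 - 320*I*sqrt(2)/13 ≈ -18.462 - 34.811*I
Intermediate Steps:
h = -39/5 (h = -8 + (-3/(-5) + 4/5)/7 = -8 + (-3*(-1/5) + 4*(1/5))/7 = -8 + (3/5 + 4/5)/7 = -8 + (1/7)*(7/5) = -8 + 1/5 = -39/5 ≈ -7.8000)
R(B) = 8 + 4*B**(5/2) (R(B) = 8 - (-4*B**2)*sqrt(B) = 8 - (-4)*B**(5/2) = 8 + 4*B**(5/2))
(12/h)*(R(-2) + 4) = (12/(-39/5))*((8 + 4*(-2)**(5/2)) + 4) = (12*(-5/39))*((8 + 4*(4*I*sqrt(2))) + 4) = -20*((8 + 16*I*sqrt(2)) + 4)/13 = -20*(12 + 16*I*sqrt(2))/13 = -240/13 - 320*I*sqrt(2)/13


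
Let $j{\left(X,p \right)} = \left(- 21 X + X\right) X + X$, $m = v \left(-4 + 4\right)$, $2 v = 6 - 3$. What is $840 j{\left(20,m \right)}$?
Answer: $-6703200$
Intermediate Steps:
$v = \frac{3}{2}$ ($v = \frac{6 - 3}{2} = \frac{1}{2} \cdot 3 = \frac{3}{2} \approx 1.5$)
$m = 0$ ($m = \frac{3 \left(-4 + 4\right)}{2} = \frac{3}{2} \cdot 0 = 0$)
$j{\left(X,p \right)} = X - 20 X^{2}$ ($j{\left(X,p \right)} = - 20 X X + X = - 20 X^{2} + X = X - 20 X^{2}$)
$840 j{\left(20,m \right)} = 840 \cdot 20 \left(1 - 400\right) = 840 \cdot 20 \left(-399\right) = 840 \left(-7980\right) = -6703200$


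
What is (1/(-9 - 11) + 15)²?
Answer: 89401/400 ≈ 223.50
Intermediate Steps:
(1/(-9 - 11) + 15)² = (1/(-20) + 15)² = (-1/20 + 15)² = (299/20)² = 89401/400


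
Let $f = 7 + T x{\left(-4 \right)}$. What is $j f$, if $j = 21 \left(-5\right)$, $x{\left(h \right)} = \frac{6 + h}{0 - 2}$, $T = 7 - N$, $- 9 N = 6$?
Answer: $70$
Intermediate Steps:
$N = - \frac{2}{3}$ ($N = \left(- \frac{1}{9}\right) 6 = - \frac{2}{3} \approx -0.66667$)
$T = \frac{23}{3}$ ($T = 7 - - \frac{2}{3} = 7 + \frac{2}{3} = \frac{23}{3} \approx 7.6667$)
$x{\left(h \right)} = -3 - \frac{h}{2}$ ($x{\left(h \right)} = \frac{6 + h}{-2} = \left(6 + h\right) \left(- \frac{1}{2}\right) = -3 - \frac{h}{2}$)
$f = - \frac{2}{3}$ ($f = 7 + \frac{23 \left(-3 - -2\right)}{3} = 7 + \frac{23 \left(-3 + 2\right)}{3} = 7 + \frac{23}{3} \left(-1\right) = 7 - \frac{23}{3} = - \frac{2}{3} \approx -0.66667$)
$j = -105$
$j f = \left(-105\right) \left(- \frac{2}{3}\right) = 70$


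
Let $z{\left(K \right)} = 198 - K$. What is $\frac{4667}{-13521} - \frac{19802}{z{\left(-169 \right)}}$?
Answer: $- \frac{269455631}{4962207} \approx -54.302$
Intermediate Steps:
$\frac{4667}{-13521} - \frac{19802}{z{\left(-169 \right)}} = \frac{4667}{-13521} - \frac{19802}{198 - -169} = 4667 \left(- \frac{1}{13521}\right) - \frac{19802}{198 + 169} = - \frac{4667}{13521} - \frac{19802}{367} = - \frac{269455631}{4962207}$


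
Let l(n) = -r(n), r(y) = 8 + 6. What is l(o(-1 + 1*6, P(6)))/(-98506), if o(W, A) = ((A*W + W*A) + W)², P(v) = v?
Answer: 7/49253 ≈ 0.00014212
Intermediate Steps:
r(y) = 14
o(W, A) = (W + 2*A*W)² (o(W, A) = ((A*W + A*W) + W)² = (2*A*W + W)² = (W + 2*A*W)²)
l(n) = -14 (l(n) = -1*14 = -14)
l(o(-1 + 1*6, P(6)))/(-98506) = -14/(-98506) = -14*(-1/98506) = 7/49253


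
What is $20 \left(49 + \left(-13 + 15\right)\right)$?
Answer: $1020$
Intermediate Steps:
$20 \left(49 + \left(-13 + 15\right)\right) = 20 \left(49 + 2\right) = 20 \cdot 51 = 1020$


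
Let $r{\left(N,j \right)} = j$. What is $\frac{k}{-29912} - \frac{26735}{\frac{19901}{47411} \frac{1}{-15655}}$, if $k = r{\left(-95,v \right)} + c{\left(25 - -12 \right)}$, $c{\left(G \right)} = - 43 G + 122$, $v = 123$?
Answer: $\frac{42396479222701239}{42519908} \approx 9.971 \cdot 10^{8}$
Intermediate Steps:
$c{\left(G \right)} = 122 - 43 G$
$k = -1346$ ($k = 123 + \left(122 - 43 \left(25 - -12\right)\right) = 123 + \left(122 - 43 \left(25 + 12\right)\right) = 123 + \left(122 - 1591\right) = 123 - 1469 = -1346$)
$\frac{k}{-29912} - \frac{26735}{\frac{19901}{47411} \frac{1}{-15655}} = - \frac{1346}{-29912} - \frac{26735}{\frac{19901}{47411} \frac{1}{-15655}} = \left(-1346\right) \left(- \frac{1}{29912}\right) - \frac{26735}{19901 \cdot \frac{1}{47411} \left(- \frac{1}{15655}\right)} = \frac{673}{14956} - \frac{26735}{\frac{2843}{6773} \left(- \frac{1}{15655}\right)} = \frac{673}{14956} - \frac{26735}{- \frac{2843}{106031315}} = \frac{673}{14956} - - \frac{2834747206525}{2843} = \frac{673}{14956} + \frac{2834747206525}{2843} = \frac{42396479222701239}{42519908}$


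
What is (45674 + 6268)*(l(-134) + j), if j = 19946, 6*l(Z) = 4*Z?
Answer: 1031394980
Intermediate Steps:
l(Z) = 2*Z/3 (l(Z) = (4*Z)/6 = 2*Z/3)
(45674 + 6268)*(l(-134) + j) = (45674 + 6268)*((2/3)*(-134) + 19946) = 51942*(-268/3 + 19946) = 51942*(59570/3) = 1031394980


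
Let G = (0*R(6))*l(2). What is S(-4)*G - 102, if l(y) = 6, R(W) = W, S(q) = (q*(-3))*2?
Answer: -102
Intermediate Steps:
S(q) = -6*q (S(q) = -3*q*2 = -6*q)
G = 0 (G = (0*6)*6 = 0*6 = 0)
S(-4)*G - 102 = -6*(-4)*0 - 102 = 24*0 - 102 = 0 - 102 = -102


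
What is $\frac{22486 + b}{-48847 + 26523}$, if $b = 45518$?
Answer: $- \frac{17001}{5581} \approx -3.0462$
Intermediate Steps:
$\frac{22486 + b}{-48847 + 26523} = \frac{22486 + 45518}{-48847 + 26523} = \frac{68004}{-22324} = 68004 \left(- \frac{1}{22324}\right) = - \frac{17001}{5581}$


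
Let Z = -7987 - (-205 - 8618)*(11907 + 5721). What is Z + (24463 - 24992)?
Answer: 155523328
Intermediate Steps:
Z = 155523857 (Z = -7987 - (-8823)*17628 = -7987 - 1*(-155531844) = -7987 + 155531844 = 155523857)
Z + (24463 - 24992) = 155523857 + (24463 - 24992) = 155523857 - 529 = 155523328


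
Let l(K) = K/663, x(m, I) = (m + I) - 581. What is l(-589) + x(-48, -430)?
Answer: -702706/663 ≈ -1059.9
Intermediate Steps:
x(m, I) = -581 + I + m (x(m, I) = (I + m) - 581 = -581 + I + m)
l(K) = K/663 (l(K) = K*(1/663) = K/663)
l(-589) + x(-48, -430) = (1/663)*(-589) + (-581 - 430 - 48) = -589/663 - 1059 = -702706/663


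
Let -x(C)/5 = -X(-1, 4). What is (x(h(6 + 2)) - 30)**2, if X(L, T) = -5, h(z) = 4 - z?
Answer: 3025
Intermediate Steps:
x(C) = -25 (x(C) = -(-5)*(-5) = -5*5 = -25)
(x(h(6 + 2)) - 30)**2 = (-25 - 30)**2 = (-55)**2 = 3025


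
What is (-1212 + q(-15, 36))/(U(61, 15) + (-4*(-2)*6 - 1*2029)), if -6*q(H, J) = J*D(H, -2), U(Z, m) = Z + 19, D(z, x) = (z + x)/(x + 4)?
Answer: 1161/1901 ≈ 0.61073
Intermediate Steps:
D(z, x) = (x + z)/(4 + x)
U(Z, m) = 19 + Z
q(H, J) = -J*(-1 + H/2)/6 (q(H, J) = -J*(-2 + H)/(4 - 2)/6 = -J*(-2 + H)/2/6 = -J*(-1 + H/2)/6)
(-1212 + q(-15, 36))/(U(61, 15) + (-4*(-2)*6 - 1*2029)) = (-1212 + (1/12)*36*(2 - 1*(-15)))/((19 + 61) + (-4*(-2)*6 - 1*2029)) = (-1212 + (1/12)*36*(2 + 15))/(80 + (8*6 - 2029)) = (-1212 + (1/12)*36*17)/(80 + (48 - 2029)) = (-1212 + 51)/(80 - 1981) = -1161/(-1901) = -1161*(-1/1901) = 1161/1901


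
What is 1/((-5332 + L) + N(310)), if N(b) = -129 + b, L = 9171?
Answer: 1/4020 ≈ 0.00024876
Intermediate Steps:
1/((-5332 + L) + N(310)) = 1/((-5332 + 9171) + (-129 + 310)) = 1/(3839 + 181) = 1/4020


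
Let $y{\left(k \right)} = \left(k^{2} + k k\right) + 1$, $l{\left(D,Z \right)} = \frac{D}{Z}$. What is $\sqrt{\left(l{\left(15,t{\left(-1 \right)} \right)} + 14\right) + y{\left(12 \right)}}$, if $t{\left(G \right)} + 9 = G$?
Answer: $\frac{3 \sqrt{134}}{2} \approx 17.364$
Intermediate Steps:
$t{\left(G \right)} = -9 + G$
$y{\left(k \right)} = 1 + 2 k^{2}$ ($y{\left(k \right)} = \left(k^{2} + k^{2}\right) + 1 = 2 k^{2} + 1 = 1 + 2 k^{2}$)
$\sqrt{\left(l{\left(15,t{\left(-1 \right)} \right)} + 14\right) + y{\left(12 \right)}} = \sqrt{\left(\frac{15}{-9 - 1} + 14\right) + \left(1 + 2 \cdot 12^{2}\right)} = \sqrt{\left(\frac{15}{-10} + 14\right) + \left(1 + 2 \cdot 144\right)} = \sqrt{\left(15 \left(- \frac{1}{10}\right) + 14\right) + \left(1 + 288\right)} = \sqrt{\left(- \frac{3}{2} + 14\right) + 289} = \sqrt{\frac{25}{2} + 289} = \sqrt{\frac{603}{2}} = \frac{3 \sqrt{134}}{2}$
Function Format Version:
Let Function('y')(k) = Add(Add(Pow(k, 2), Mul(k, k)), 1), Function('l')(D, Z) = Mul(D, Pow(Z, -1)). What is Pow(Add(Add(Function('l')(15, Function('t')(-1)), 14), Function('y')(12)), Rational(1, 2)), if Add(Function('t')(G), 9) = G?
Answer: Mul(Rational(3, 2), Pow(134, Rational(1, 2))) ≈ 17.364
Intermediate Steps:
Function('t')(G) = Add(-9, G)
Function('y')(k) = Add(1, Mul(2, Pow(k, 2))) (Function('y')(k) = Add(Add(Pow(k, 2), Pow(k, 2)), 1) = Add(Mul(2, Pow(k, 2)), 1) = Add(1, Mul(2, Pow(k, 2))))
Pow(Add(Add(Function('l')(15, Function('t')(-1)), 14), Function('y')(12)), Rational(1, 2)) = Pow(Add(Add(Mul(15, Pow(Add(-9, -1), -1)), 14), Add(1, Mul(2, Pow(12, 2)))), Rational(1, 2)) = Pow(Add(Add(Mul(15, Pow(-10, -1)), 14), Add(1, Mul(2, 144))), Rational(1, 2)) = Pow(Add(Add(Mul(15, Rational(-1, 10)), 14), Add(1, 288)), Rational(1, 2)) = Pow(Add(Add(Rational(-3, 2), 14), 289), Rational(1, 2)) = Pow(Add(Rational(25, 2), 289), Rational(1, 2)) = Pow(Rational(603, 2), Rational(1, 2)) = Mul(Rational(3, 2), Pow(134, Rational(1, 2)))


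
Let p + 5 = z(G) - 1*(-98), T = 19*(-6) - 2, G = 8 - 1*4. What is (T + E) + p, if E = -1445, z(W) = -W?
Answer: -1472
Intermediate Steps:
G = 4 (G = 8 - 4 = 4)
T = -116 (T = -114 - 2 = -116)
p = 89 (p = -5 + (-1*4 - 1*(-98)) = -5 + (-4 + 98) = -5 + 94 = 89)
(T + E) + p = (-116 - 1445) + 89 = -1561 + 89 = -1472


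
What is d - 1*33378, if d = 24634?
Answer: -8744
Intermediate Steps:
d - 1*33378 = 24634 - 1*33378 = 24634 - 33378 = -8744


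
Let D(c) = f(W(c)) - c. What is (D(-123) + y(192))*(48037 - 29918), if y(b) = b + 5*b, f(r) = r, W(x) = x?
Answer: 20873088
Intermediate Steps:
y(b) = 6*b
D(c) = 0 (D(c) = c - c = 0)
(D(-123) + y(192))*(48037 - 29918) = (0 + 6*192)*(48037 - 29918) = (0 + 1152)*18119 = 1152*18119 = 20873088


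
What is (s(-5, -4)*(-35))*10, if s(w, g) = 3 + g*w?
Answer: -8050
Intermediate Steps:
(s(-5, -4)*(-35))*10 = ((3 - 4*(-5))*(-35))*10 = ((3 + 20)*(-35))*10 = (23*(-35))*10 = -805*10 = -8050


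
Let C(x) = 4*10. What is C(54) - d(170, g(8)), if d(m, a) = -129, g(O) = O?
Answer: 169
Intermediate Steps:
C(x) = 40
C(54) - d(170, g(8)) = 40 - 1*(-129) = 40 + 129 = 169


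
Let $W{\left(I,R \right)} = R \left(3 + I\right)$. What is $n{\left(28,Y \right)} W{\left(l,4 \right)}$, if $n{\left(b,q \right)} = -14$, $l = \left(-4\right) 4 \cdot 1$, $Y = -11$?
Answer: $728$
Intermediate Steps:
$l = -16$ ($l = \left(-16\right) 1 = -16$)
$n{\left(28,Y \right)} W{\left(l,4 \right)} = - 14 \cdot 4 \left(3 - 16\right) = - 14 \cdot 4 \left(-13\right) = \left(-14\right) \left(-52\right) = 728$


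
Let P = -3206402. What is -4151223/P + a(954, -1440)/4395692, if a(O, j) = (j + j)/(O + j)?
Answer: 123170737942463/95136900436242 ≈ 1.2947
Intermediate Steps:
a(O, j) = 2*j/(O + j) (a(O, j) = (2*j)/(O + j) = 2*j/(O + j))
-4151223/P + a(954, -1440)/4395692 = -4151223/(-3206402) + (2*(-1440)/(954 - 1440))/4395692 = -4151223*(-1/3206402) + (2*(-1440)/(-486))*(1/4395692) = 4151223/3206402 + (2*(-1440)*(-1/486))*(1/4395692) = 4151223/3206402 + (160/27)*(1/4395692) = 4151223/3206402 + 40/29670921 = 123170737942463/95136900436242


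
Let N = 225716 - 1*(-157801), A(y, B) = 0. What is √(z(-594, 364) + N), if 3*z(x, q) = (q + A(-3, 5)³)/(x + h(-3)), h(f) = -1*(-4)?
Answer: √300379941255/885 ≈ 619.29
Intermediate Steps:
h(f) = 4
z(x, q) = q/(3*(4 + x)) (z(x, q) = ((q + 0³)/(x + 4))/3 = ((q + 0)/(4 + x))/3 = (q/(4 + x))/3 = q/(3*(4 + x)))
N = 383517 (N = 225716 + 157801 = 383517)
√(z(-594, 364) + N) = √((⅓)*364/(4 - 594) + 383517) = √((⅓)*364/(-590) + 383517) = √((⅓)*364*(-1/590) + 383517) = √(-182/885 + 383517) = √(339412363/885) = √300379941255/885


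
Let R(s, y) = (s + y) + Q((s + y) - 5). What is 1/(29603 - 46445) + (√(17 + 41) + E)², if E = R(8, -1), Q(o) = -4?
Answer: 1128413/16842 + 6*√58 ≈ 112.69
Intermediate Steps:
R(s, y) = -4 + s + y (R(s, y) = (s + y) - 4 = -4 + s + y)
E = 3 (E = -4 + 8 - 1 = 3)
1/(29603 - 46445) + (√(17 + 41) + E)² = 1/(29603 - 46445) + (√(17 + 41) + 3)² = 1/(-16842) + (√58 + 3)² = -1/16842 + (3 + √58)²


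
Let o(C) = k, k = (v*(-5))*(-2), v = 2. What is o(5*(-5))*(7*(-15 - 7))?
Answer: -3080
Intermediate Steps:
k = 20 (k = (2*(-5))*(-2) = -10*(-2) = 20)
o(C) = 20
o(5*(-5))*(7*(-15 - 7)) = 20*(7*(-15 - 7)) = 20*(7*(-22)) = 20*(-154) = -3080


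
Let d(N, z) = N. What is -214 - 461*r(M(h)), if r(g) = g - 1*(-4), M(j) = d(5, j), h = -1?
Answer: -4363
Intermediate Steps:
M(j) = 5
r(g) = 4 + g (r(g) = g + 4 = 4 + g)
-214 - 461*r(M(h)) = -214 - 461*(4 + 5) = -214 - 461*9 = -214 - 4149 = -4363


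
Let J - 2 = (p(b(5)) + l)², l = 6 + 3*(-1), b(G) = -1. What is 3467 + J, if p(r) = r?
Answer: 3473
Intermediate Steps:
l = 3 (l = 6 - 3 = 3)
J = 6 (J = 2 + (-1 + 3)² = 2 + 2² = 2 + 4 = 6)
3467 + J = 3467 + 6 = 3473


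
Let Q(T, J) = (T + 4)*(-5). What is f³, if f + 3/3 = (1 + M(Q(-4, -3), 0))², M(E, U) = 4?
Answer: 13824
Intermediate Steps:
Q(T, J) = -20 - 5*T (Q(T, J) = (4 + T)*(-5) = -20 - 5*T)
f = 24 (f = -1 + (1 + 4)² = -1 + 5² = -1 + 25 = 24)
f³ = 24³ = 13824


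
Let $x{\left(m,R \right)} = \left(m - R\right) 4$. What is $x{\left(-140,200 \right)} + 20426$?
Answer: $19066$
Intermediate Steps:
$x{\left(m,R \right)} = - 4 R + 4 m$
$x{\left(-140,200 \right)} + 20426 = \left(\left(-4\right) 200 + 4 \left(-140\right)\right) + 20426 = \left(-800 - 560\right) + 20426 = -1360 + 20426 = 19066$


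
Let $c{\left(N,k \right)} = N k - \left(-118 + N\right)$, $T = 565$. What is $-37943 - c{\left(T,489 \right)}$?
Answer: $-313781$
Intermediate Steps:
$c{\left(N,k \right)} = 118 - N + N k$
$-37943 - c{\left(T,489 \right)} = -37943 - \left(118 - 565 + 565 \cdot 489\right) = -37943 - \left(118 - 565 + 276285\right) = -37943 - 275838 = -313781$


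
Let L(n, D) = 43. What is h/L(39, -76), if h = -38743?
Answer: -901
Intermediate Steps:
h/L(39, -76) = -38743/43 = -38743*1/43 = -901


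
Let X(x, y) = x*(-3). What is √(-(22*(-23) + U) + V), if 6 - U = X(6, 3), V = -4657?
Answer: 5*I*√167 ≈ 64.614*I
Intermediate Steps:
X(x, y) = -3*x
U = 24 (U = 6 - (-3)*6 = 6 - 1*(-18) = 6 + 18 = 24)
√(-(22*(-23) + U) + V) = √(-(22*(-23) + 24) - 4657) = √(-(-506 + 24) - 4657) = √(-1*(-482) - 4657) = √(482 - 4657) = √(-4175) = 5*I*√167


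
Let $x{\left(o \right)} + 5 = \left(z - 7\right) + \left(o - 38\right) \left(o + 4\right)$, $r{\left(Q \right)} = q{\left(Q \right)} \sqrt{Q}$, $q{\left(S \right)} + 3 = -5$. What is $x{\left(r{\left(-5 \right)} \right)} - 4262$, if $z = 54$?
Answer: $-4692 + 272 i \sqrt{5} \approx -4692.0 + 608.21 i$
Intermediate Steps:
$q{\left(S \right)} = -8$ ($q{\left(S \right)} = -3 - 5 = -8$)
$r{\left(Q \right)} = - 8 \sqrt{Q}$
$x{\left(o \right)} = 42 + \left(-38 + o\right) \left(4 + o\right)$ ($x{\left(o \right)} = -5 + \left(\left(54 - 7\right) + \left(o - 38\right) \left(o + 4\right)\right) = -5 + \left(47 + \left(-38 + o\right) \left(4 + o\right)\right) = 42 + \left(-38 + o\right) \left(4 + o\right)$)
$x{\left(r{\left(-5 \right)} \right)} - 4262 = \left(-110 + \left(- 8 \sqrt{-5}\right)^{2} - 34 \left(- 8 \sqrt{-5}\right)\right) - 4262 = \left(-110 + \left(- 8 i \sqrt{5}\right)^{2} - 34 \left(- 8 i \sqrt{5}\right)\right) - 4262 = \left(-110 - 320 + 272 i \sqrt{5}\right) - 4262 = \left(-430 + 272 i \sqrt{5}\right) - 4262 = -4692 + 272 i \sqrt{5}$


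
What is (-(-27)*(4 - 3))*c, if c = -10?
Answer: -270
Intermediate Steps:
(-(-27)*(4 - 3))*c = -(-27)*(4 - 3)*(-10) = -(-27)*(-10) = -9*(-3)*(-10) = 27*(-10) = -270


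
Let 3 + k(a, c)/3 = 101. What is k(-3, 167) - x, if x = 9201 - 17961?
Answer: 9054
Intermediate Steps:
x = -8760
k(a, c) = 294 (k(a, c) = -9 + 3*101 = -9 + 303 = 294)
k(-3, 167) - x = 294 - 1*(-8760) = 294 + 8760 = 9054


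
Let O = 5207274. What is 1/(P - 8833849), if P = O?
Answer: -1/3626575 ≈ -2.7574e-7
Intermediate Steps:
P = 5207274
1/(P - 8833849) = 1/(5207274 - 8833849) = 1/(-3626575) = -1/3626575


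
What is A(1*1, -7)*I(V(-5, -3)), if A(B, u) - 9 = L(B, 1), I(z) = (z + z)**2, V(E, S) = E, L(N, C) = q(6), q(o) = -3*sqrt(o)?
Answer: 900 - 300*sqrt(6) ≈ 165.15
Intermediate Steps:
L(N, C) = -3*sqrt(6)
I(z) = 4*z**2 (I(z) = (2*z)**2 = 4*z**2)
A(B, u) = 9 - 3*sqrt(6)
A(1*1, -7)*I(V(-5, -3)) = (9 - 3*sqrt(6))*(4*(-5)**2) = (9 - 3*sqrt(6))*(4*25) = (9 - 3*sqrt(6))*100 = 900 - 300*sqrt(6)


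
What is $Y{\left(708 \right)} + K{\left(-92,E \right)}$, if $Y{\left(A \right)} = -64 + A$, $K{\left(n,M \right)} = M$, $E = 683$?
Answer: $1327$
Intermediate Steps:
$Y{\left(708 \right)} + K{\left(-92,E \right)} = \left(-64 + 708\right) + 683 = 644 + 683 = 1327$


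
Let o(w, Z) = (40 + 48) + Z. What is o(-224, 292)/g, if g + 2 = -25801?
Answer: -380/25803 ≈ -0.014727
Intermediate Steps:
o(w, Z) = 88 + Z
g = -25803 (g = -2 - 25801 = -25803)
o(-224, 292)/g = (88 + 292)/(-25803) = 380*(-1/25803) = -380/25803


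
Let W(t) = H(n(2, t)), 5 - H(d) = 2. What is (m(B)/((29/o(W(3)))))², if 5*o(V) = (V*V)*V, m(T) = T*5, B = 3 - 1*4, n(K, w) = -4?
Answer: 729/841 ≈ 0.86683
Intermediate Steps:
H(d) = 3 (H(d) = 5 - 1*2 = 5 - 2 = 3)
W(t) = 3
B = -1 (B = 3 - 4 = -1)
m(T) = 5*T
o(V) = V³/5 (o(V) = ((V*V)*V)/5 = (V²*V)/5 = V³/5)
(m(B)/((29/o(W(3)))))² = ((5*(-1))/((29/(((⅕)*3³)))))² = (-5/(29/(((⅕)*27))))² = (-5/(29/(27/5)))² = (-5/(29*(5/27)))² = (-5/145/27)² = (-5*27/145)² = (-27/29)² = 729/841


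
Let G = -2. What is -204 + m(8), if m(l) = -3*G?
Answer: -198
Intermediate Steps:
m(l) = 6 (m(l) = -3*(-2) = 6)
-204 + m(8) = -204 + 6 = -198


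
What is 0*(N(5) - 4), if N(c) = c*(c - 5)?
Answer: 0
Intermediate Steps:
N(c) = c*(-5 + c)
0*(N(5) - 4) = 0*(5*(-5 + 5) - 4) = 0*(5*0 - 4) = 0*(0 - 4) = 0*(-4) = 0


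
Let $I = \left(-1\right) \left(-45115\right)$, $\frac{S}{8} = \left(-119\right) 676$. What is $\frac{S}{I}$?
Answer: $- \frac{91936}{6445} \approx -14.265$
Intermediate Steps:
$S = -643552$ ($S = 8 \left(\left(-119\right) 676\right) = 8 \left(-80444\right) = -643552$)
$I = 45115$
$\frac{S}{I} = - \frac{643552}{45115} = \left(-643552\right) \frac{1}{45115} = - \frac{91936}{6445}$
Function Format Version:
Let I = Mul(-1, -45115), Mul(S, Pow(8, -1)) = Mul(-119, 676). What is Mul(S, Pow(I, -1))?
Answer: Rational(-91936, 6445) ≈ -14.265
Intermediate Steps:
S = -643552 (S = Mul(8, Mul(-119, 676)) = Mul(8, -80444) = -643552)
I = 45115
Mul(S, Pow(I, -1)) = Mul(-643552, Pow(45115, -1)) = Mul(-643552, Rational(1, 45115)) = Rational(-91936, 6445)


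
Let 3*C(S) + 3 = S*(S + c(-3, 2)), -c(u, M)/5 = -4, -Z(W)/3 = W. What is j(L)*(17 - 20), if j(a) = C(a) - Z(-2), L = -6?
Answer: 105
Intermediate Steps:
Z(W) = -3*W
c(u, M) = 20 (c(u, M) = -5*(-4) = 20)
C(S) = -1 + S*(20 + S)/3 (C(S) = -1 + (S*(S + 20))/3 = -1 + (S*(20 + S))/3 = -1 + S*(20 + S)/3)
j(a) = -7 + a**2/3 + 20*a/3 (j(a) = (-1 + a**2/3 + 20*a/3) - (-3)*(-2) = (-1 + a**2/3 + 20*a/3) - 1*6 = (-1 + a**2/3 + 20*a/3) - 6 = -7 + a**2/3 + 20*a/3)
j(L)*(17 - 20) = (-7 + (1/3)*(-6)**2 + (20/3)*(-6))*(17 - 20) = (-7 + (1/3)*36 - 40)*(-3) = (-7 + 12 - 40)*(-3) = -35*(-3) = 105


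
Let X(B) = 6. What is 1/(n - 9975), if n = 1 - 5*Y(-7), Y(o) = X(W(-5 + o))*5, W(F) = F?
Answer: -1/10124 ≈ -9.8775e-5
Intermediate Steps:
Y(o) = 30 (Y(o) = 6*5 = 30)
n = -149 (n = 1 - 5*30 = 1 - 150 = -149)
1/(n - 9975) = 1/(-149 - 9975) = 1/(-10124) = -1/10124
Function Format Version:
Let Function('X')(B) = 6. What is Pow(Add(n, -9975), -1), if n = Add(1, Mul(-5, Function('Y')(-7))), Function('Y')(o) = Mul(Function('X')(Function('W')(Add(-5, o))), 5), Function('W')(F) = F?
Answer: Rational(-1, 10124) ≈ -9.8775e-5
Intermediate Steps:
Function('Y')(o) = 30 (Function('Y')(o) = Mul(6, 5) = 30)
n = -149 (n = Add(1, Mul(-5, 30)) = Add(1, -150) = -149)
Pow(Add(n, -9975), -1) = Pow(Add(-149, -9975), -1) = Pow(-10124, -1) = Rational(-1, 10124)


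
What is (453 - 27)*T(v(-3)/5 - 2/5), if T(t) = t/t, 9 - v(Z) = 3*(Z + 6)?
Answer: 426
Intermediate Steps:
v(Z) = -9 - 3*Z (v(Z) = 9 - 3*(Z + 6) = 9 - 3*(6 + Z) = 9 - (18 + 3*Z) = 9 + (-18 - 3*Z) = -9 - 3*Z)
T(t) = 1
(453 - 27)*T(v(-3)/5 - 2/5) = (453 - 27)*1 = 426*1 = 426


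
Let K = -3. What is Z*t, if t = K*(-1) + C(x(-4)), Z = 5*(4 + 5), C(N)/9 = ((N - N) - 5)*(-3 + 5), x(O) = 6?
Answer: -3915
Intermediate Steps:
C(N) = -90 (C(N) = 9*(((N - N) - 5)*(-3 + 5)) = 9*((0 - 5)*2) = 9*(-5*2) = 9*(-10) = -90)
Z = 45 (Z = 5*9 = 45)
t = -87 (t = -3*(-1) - 90 = 3 - 90 = -87)
Z*t = 45*(-87) = -3915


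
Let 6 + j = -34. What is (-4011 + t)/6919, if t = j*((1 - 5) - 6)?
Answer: -3611/6919 ≈ -0.52190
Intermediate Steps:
j = -40 (j = -6 - 34 = -40)
t = 400 (t = -40*((1 - 5) - 6) = -40*(-4 - 6) = -40*(-10) = 400)
(-4011 + t)/6919 = (-4011 + 400)/6919 = -3611*1/6919 = -3611/6919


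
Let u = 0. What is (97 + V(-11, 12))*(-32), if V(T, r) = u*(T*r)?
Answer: -3104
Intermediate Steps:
V(T, r) = 0 (V(T, r) = 0*(T*r) = 0)
(97 + V(-11, 12))*(-32) = (97 + 0)*(-32) = 97*(-32) = -3104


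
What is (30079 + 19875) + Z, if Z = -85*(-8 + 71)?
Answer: 44599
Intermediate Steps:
Z = -5355 (Z = -85*63 = -5355)
(30079 + 19875) + Z = (30079 + 19875) - 5355 = 49954 - 5355 = 44599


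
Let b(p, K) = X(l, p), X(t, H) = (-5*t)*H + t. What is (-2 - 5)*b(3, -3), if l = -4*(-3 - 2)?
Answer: 1960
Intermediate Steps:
l = 20 (l = -4*(-5) = 20)
X(t, H) = t - 5*H*t (X(t, H) = -5*H*t + t = t - 5*H*t)
b(p, K) = 20 - 100*p (b(p, K) = 20*(1 - 5*p) = 20 - 100*p)
(-2 - 5)*b(3, -3) = (-2 - 5)*(20 - 100*3) = -7*(20 - 300) = -7*(-280) = 1960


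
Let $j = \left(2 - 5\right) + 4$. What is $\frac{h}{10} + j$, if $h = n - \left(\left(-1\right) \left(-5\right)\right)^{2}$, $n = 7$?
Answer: $- \frac{4}{5} \approx -0.8$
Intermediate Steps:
$j = 1$ ($j = -3 + 4 = 1$)
$h = -18$ ($h = 7 - \left(\left(-1\right) \left(-5\right)\right)^{2} = 7 - 5^{2} = 7 - 25 = -18$)
$\frac{h}{10} + j = - \frac{18}{10} + 1 = \left(-18\right) \frac{1}{10} + 1 = - \frac{9}{5} + 1 = - \frac{4}{5}$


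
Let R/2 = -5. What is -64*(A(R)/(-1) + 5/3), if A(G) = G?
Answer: -2240/3 ≈ -746.67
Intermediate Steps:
R = -10 (R = 2*(-5) = -10)
-64*(A(R)/(-1) + 5/3) = -64*(-10/(-1) + 5/3) = -64*(-10*(-1) + 5*(1/3)) = -64*(10 + 5/3) = -64*35/3 = -2240/3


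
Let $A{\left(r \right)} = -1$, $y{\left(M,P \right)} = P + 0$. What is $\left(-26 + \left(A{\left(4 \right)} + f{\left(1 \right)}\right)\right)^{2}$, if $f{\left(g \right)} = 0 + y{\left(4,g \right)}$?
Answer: $676$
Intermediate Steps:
$y{\left(M,P \right)} = P$
$f{\left(g \right)} = g$ ($f{\left(g \right)} = 0 + g = g$)
$\left(-26 + \left(A{\left(4 \right)} + f{\left(1 \right)}\right)\right)^{2} = \left(-26 + \left(-1 + 1\right)\right)^{2} = \left(-26 + 0\right)^{2} = \left(-26\right)^{2} = 676$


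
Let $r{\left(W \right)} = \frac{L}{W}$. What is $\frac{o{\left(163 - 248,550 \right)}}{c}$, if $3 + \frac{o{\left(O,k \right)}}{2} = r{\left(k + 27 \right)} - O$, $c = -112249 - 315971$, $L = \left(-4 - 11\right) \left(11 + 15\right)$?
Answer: $- \frac{23462}{61770735} \approx -0.00037982$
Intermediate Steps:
$L = -390$ ($L = \left(-15\right) 26 = -390$)
$c = -428220$
$r{\left(W \right)} = - \frac{390}{W}$
$o{\left(O,k \right)} = -6 - \frac{780}{27 + k} - 2 O$ ($o{\left(O,k \right)} = -6 + 2 \left(- \frac{390}{k + 27} - O\right) = -6 + 2 \left(- \frac{390}{27 + k} - O\right) = -6 + 2 \left(- O - \frac{390}{27 + k}\right) = -6 - \left(2 O + \frac{780}{27 + k}\right) = -6 - \frac{780}{27 + k} - 2 O$)
$\frac{o{\left(163 - 248,550 \right)}}{c} = \frac{2 \frac{1}{27 + 550} \left(-390 + \left(-3 - \left(163 - 248\right)\right) \left(27 + 550\right)\right)}{-428220} = \frac{2 \left(-390 + \left(-3 - \left(163 - 248\right)\right) 577\right)}{577} \left(- \frac{1}{428220}\right) = 2 \cdot \frac{1}{577} \left(-390 + \left(-3 - -85\right) 577\right) \left(- \frac{1}{428220}\right) = 2 \cdot \frac{1}{577} \left(-390 + \left(-3 + 85\right) 577\right) \left(- \frac{1}{428220}\right) = 2 \cdot \frac{1}{577} \left(-390 + 82 \cdot 577\right) \left(- \frac{1}{428220}\right) = 2 \cdot \frac{1}{577} \left(-390 + 47314\right) \left(- \frac{1}{428220}\right) = 2 \cdot \frac{1}{577} \cdot 46924 \left(- \frac{1}{428220}\right) = \frac{93848}{577} \left(- \frac{1}{428220}\right) = - \frac{23462}{61770735}$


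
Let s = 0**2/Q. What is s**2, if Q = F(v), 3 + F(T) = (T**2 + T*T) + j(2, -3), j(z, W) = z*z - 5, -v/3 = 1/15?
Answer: 0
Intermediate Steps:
v = -1/5 (v = -3/15 = -3*1/15 = -1/5 ≈ -0.20000)
j(z, W) = -5 + z**2 (j(z, W) = z**2 - 5 = -5 + z**2)
F(T) = -4 + 2*T**2 (F(T) = -3 + ((T**2 + T*T) + (-5 + 2**2)) = -3 + ((T**2 + T**2) + (-5 + 4)) = -3 + (2*T**2 - 1) = -3 + (-1 + 2*T**2) = -4 + 2*T**2)
Q = -98/25 (Q = -4 + 2*(-1/5)**2 = -4 + 2*(1/25) = -4 + 2/25 = -98/25 ≈ -3.9200)
s = 0 (s = 0**2/(-98/25) = 0*(-25/98) = 0)
s**2 = 0**2 = 0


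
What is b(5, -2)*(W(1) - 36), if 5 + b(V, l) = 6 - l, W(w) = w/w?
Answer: -105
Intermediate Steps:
W(w) = 1
b(V, l) = 1 - l (b(V, l) = -5 + (6 - l) = 1 - l)
b(5, -2)*(W(1) - 36) = (1 - 1*(-2))*(1 - 36) = (1 + 2)*(-35) = 3*(-35) = -105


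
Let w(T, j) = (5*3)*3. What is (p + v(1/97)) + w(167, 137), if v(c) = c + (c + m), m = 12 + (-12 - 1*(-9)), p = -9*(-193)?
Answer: 173729/97 ≈ 1791.0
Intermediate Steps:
w(T, j) = 45 (w(T, j) = 15*3 = 45)
p = 1737
m = 9 (m = 12 + (-12 + 9) = 12 - 3 = 9)
v(c) = 9 + 2*c (v(c) = c + (c + 9) = c + (9 + c) = 9 + 2*c)
(p + v(1/97)) + w(167, 137) = (1737 + (9 + 2/97)) + 45 = (1737 + 875/97) + 45 = 169364/97 + 45 = 173729/97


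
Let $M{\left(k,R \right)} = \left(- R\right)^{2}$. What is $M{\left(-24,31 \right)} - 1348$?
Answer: $-387$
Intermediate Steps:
$M{\left(k,R \right)} = R^{2}$
$M{\left(-24,31 \right)} - 1348 = 31^{2} - 1348 = 961 - 1348 = -387$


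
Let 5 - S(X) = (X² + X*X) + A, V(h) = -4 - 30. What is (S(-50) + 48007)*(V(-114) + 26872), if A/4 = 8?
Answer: 1153497240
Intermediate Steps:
A = 32 (A = 4*8 = 32)
V(h) = -34
S(X) = -27 - 2*X² (S(X) = 5 - ((X² + X*X) + 32) = 5 - ((X² + X²) + 32) = 5 - (2*X² + 32) = 5 - (32 + 2*X²) = 5 + (-32 - 2*X²) = -27 - 2*X²)
(S(-50) + 48007)*(V(-114) + 26872) = ((-27 - 2*(-50)²) + 48007)*(-34 + 26872) = ((-27 - 2*2500) + 48007)*26838 = ((-27 - 5000) + 48007)*26838 = (-5027 + 48007)*26838 = 42980*26838 = 1153497240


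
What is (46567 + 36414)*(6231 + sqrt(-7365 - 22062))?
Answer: 517054611 + 82981*I*sqrt(29427) ≈ 5.1705e+8 + 1.4235e+7*I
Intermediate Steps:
(46567 + 36414)*(6231 + sqrt(-7365 - 22062)) = 82981*(6231 + sqrt(-29427)) = 82981*(6231 + I*sqrt(29427)) = 517054611 + 82981*I*sqrt(29427)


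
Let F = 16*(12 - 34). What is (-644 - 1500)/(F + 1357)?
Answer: -32/15 ≈ -2.1333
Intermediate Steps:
F = -352 (F = 16*(-22) = -352)
(-644 - 1500)/(F + 1357) = (-644 - 1500)/(-352 + 1357) = -2144/1005 = -2144*1/1005 = -32/15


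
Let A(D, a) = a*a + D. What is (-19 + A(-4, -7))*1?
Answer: 26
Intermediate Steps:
A(D, a) = D + a² (A(D, a) = a² + D = D + a²)
(-19 + A(-4, -7))*1 = (-19 + (-4 + (-7)²))*1 = (-19 + (-4 + 49))*1 = (-19 + 45)*1 = 26*1 = 26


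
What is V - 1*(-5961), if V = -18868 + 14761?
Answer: 1854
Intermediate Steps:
V = -4107
V - 1*(-5961) = -4107 - 1*(-5961) = -4107 + 5961 = 1854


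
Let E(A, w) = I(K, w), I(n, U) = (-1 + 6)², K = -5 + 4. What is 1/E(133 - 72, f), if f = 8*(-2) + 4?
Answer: 1/25 ≈ 0.040000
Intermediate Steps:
K = -1
f = -12 (f = -16 + 4 = -12)
I(n, U) = 25 (I(n, U) = 5² = 25)
E(A, w) = 25
1/E(133 - 72, f) = 1/25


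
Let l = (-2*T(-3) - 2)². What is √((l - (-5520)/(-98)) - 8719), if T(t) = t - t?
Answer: 3*I*√47755/7 ≈ 93.655*I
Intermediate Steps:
T(t) = 0
l = 4 (l = (-2*0 - 2)² = (0 - 2)² = (-2)² = 4)
√((l - (-5520)/(-98)) - 8719) = √((4 - (-5520)/(-98)) - 8719) = √((4 - (-5520)*(-1)/98) - 8719) = √((4 - 92*30/49) - 8719) = √((4 - 2760/49) - 8719) = √(-2564/49 - 8719) = √(-429795/49) = 3*I*√47755/7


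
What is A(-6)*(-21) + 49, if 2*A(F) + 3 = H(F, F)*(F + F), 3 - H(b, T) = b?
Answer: 2429/2 ≈ 1214.5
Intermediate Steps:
H(b, T) = 3 - b
A(F) = -3/2 + F*(3 - F) (A(F) = -3/2 + ((3 - F)*(F + F))/2 = -3/2 + ((3 - F)*(2*F))/2 = -3/2 + (2*F*(3 - F))/2 = -3/2 + F*(3 - F))
A(-6)*(-21) + 49 = (-3/2 - 1*(-6)² + 3*(-6))*(-21) + 49 = (-3/2 - 1*36 - 18)*(-21) + 49 = (-3/2 - 36 - 18)*(-21) + 49 = -111/2*(-21) + 49 = 2331/2 + 49 = 2429/2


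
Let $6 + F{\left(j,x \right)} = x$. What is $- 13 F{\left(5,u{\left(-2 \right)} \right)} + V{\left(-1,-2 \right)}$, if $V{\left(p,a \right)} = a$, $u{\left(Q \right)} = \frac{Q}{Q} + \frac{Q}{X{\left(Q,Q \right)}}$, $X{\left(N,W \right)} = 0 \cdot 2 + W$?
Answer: $50$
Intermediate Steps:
$X{\left(N,W \right)} = W$ ($X{\left(N,W \right)} = 0 + W = W$)
$u{\left(Q \right)} = 2$ ($u{\left(Q \right)} = \frac{Q}{Q} + \frac{Q}{Q} = 1 + 1 = 2$)
$F{\left(j,x \right)} = -6 + x$
$- 13 F{\left(5,u{\left(-2 \right)} \right)} + V{\left(-1,-2 \right)} = - 13 \left(-6 + 2\right) - 2 = \left(-13\right) \left(-4\right) - 2 = 52 - 2 = 50$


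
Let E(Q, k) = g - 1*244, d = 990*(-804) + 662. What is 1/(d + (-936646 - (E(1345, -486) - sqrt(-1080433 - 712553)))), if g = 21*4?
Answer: -865892/1499538807821 - I*sqrt(1792986)/2999077615642 ≈ -5.7744e-7 - 4.4648e-10*I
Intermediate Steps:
d = -795298 (d = -795960 + 662 = -795298)
g = 84
E(Q, k) = -160 (E(Q, k) = 84 - 1*244 = 84 - 244 = -160)
1/(d + (-936646 - (E(1345, -486) - sqrt(-1080433 - 712553)))) = 1/(-795298 + (-936646 - (-160 - sqrt(-1080433 - 712553)))) = 1/(-795298 + (-936646 - (-160 - sqrt(-1792986)))) = 1/(-795298 + (-936646 - (-160 - I*sqrt(1792986)))) = 1/(-795298 + (-936646 + (160 + I*sqrt(1792986)))) = 1/(-795298 + (-936486 + I*sqrt(1792986))) = 1/(-1731784 + I*sqrt(1792986))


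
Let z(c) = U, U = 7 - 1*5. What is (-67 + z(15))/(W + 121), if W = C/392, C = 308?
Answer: -182/341 ≈ -0.53372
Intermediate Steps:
U = 2 (U = 7 - 5 = 2)
z(c) = 2
W = 11/14 (W = 308/392 = 308*(1/392) = 11/14 ≈ 0.78571)
(-67 + z(15))/(W + 121) = (-67 + 2)/(11/14 + 121) = -65/1705/14 = -65*14/1705 = -182/341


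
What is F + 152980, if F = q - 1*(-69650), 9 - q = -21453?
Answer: 244092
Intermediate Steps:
q = 21462 (q = 9 - 1*(-21453) = 9 + 21453 = 21462)
F = 91112 (F = 21462 - 1*(-69650) = 21462 + 69650 = 91112)
F + 152980 = 91112 + 152980 = 244092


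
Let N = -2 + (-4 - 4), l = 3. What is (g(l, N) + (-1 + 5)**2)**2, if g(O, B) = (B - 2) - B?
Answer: 196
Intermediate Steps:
N = -10 (N = -2 - 8 = -10)
g(O, B) = -2 (g(O, B) = (-2 + B) - B = -2)
(g(l, N) + (-1 + 5)**2)**2 = (-2 + (-1 + 5)**2)**2 = (-2 + 4**2)**2 = (-2 + 16)**2 = 14**2 = 196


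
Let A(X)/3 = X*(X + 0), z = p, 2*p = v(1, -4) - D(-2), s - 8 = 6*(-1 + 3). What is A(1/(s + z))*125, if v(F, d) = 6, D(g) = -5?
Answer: 500/867 ≈ 0.57670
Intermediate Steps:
s = 20 (s = 8 + 6*(-1 + 3) = 8 + 6*2 = 8 + 12 = 20)
p = 11/2 (p = (6 - 1*(-5))/2 = (6 + 5)/2 = (½)*11 = 11/2 ≈ 5.5000)
z = 11/2 ≈ 5.5000
A(X) = 3*X² (A(X) = 3*(X*(X + 0)) = 3*(X*X) = 3*X²)
A(1/(s + z))*125 = (3*(1/(20 + 11/2))²)*125 = (3*(1/(51/2))²)*125 = (3*(2/51)²)*125 = (3*(4/2601))*125 = (4/867)*125 = 500/867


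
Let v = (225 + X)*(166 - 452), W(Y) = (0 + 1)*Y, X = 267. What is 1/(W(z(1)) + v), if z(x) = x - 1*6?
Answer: -1/140717 ≈ -7.1065e-6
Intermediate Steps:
z(x) = -6 + x (z(x) = x - 6 = -6 + x)
W(Y) = Y (W(Y) = 1*Y = Y)
v = -140712 (v = (225 + 267)*(166 - 452) = 492*(-286) = -140712)
1/(W(z(1)) + v) = 1/((-6 + 1) - 140712) = 1/(-5 - 140712) = 1/(-140717) = -1/140717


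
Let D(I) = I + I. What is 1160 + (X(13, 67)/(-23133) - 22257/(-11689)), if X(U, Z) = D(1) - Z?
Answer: 314181529886/270401637 ≈ 1161.9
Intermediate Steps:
D(I) = 2*I
X(U, Z) = 2 - Z (X(U, Z) = 2*1 - Z = 2 - Z)
1160 + (X(13, 67)/(-23133) - 22257/(-11689)) = 1160 + ((2 - 1*67)/(-23133) - 22257/(-11689)) = 1160 + ((2 - 67)*(-1/23133) - 22257*(-1/11689)) = 1160 + (-65*(-1/23133) + 22257/11689) = 1160 + (65/23133 + 22257/11689) = 1160 + 515630966/270401637 = 314181529886/270401637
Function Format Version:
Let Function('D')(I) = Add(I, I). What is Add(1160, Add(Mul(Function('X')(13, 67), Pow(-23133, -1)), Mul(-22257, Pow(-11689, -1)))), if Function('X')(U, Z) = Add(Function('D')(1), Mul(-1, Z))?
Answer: Rational(314181529886, 270401637) ≈ 1161.9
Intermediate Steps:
Function('D')(I) = Mul(2, I)
Function('X')(U, Z) = Add(2, Mul(-1, Z)) (Function('X')(U, Z) = Add(Mul(2, 1), Mul(-1, Z)) = Add(2, Mul(-1, Z)))
Add(1160, Add(Mul(Function('X')(13, 67), Pow(-23133, -1)), Mul(-22257, Pow(-11689, -1)))) = Add(1160, Add(Mul(Add(2, Mul(-1, 67)), Pow(-23133, -1)), Mul(-22257, Pow(-11689, -1)))) = Add(1160, Add(Mul(Add(2, -67), Rational(-1, 23133)), Mul(-22257, Rational(-1, 11689)))) = Add(1160, Add(Mul(-65, Rational(-1, 23133)), Rational(22257, 11689))) = Add(1160, Add(Rational(65, 23133), Rational(22257, 11689))) = Add(1160, Rational(515630966, 270401637)) = Rational(314181529886, 270401637)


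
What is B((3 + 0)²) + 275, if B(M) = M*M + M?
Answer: 365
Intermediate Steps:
B(M) = M + M² (B(M) = M² + M = M + M²)
B((3 + 0)²) + 275 = (3 + 0)²*(1 + (3 + 0)²) + 275 = 3²*(1 + 3²) + 275 = 9*(1 + 9) + 275 = 9*10 + 275 = 90 + 275 = 365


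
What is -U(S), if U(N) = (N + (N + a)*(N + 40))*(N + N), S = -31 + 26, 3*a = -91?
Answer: -37250/3 ≈ -12417.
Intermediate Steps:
a = -91/3 (a = (⅓)*(-91) = -91/3 ≈ -30.333)
S = -5
U(N) = 2*N*(N + (40 + N)*(-91/3 + N)) (U(N) = (N + (N - 91/3)*(N + 40))*(N + N) = (N + (-91/3 + N)*(40 + N))*(2*N) = (N + (40 + N)*(-91/3 + N))*(2*N) = 2*N*(N + (40 + N)*(-91/3 + N)))
-U(S) = -2*(-5)*(-3640 + 3*(-5)² + 32*(-5))/3 = -2*(-5)*(-3640 + 3*25 - 160)/3 = -2*(-5)*(-3640 + 75 - 160)/3 = -2*(-5)*(-3725)/3 = -1*37250/3 = -37250/3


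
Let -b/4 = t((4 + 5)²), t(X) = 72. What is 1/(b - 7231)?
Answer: -1/7519 ≈ -0.00013300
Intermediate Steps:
b = -288 (b = -4*72 = -288)
1/(b - 7231) = 1/(-288 - 7231) = 1/(-7519) = -1/7519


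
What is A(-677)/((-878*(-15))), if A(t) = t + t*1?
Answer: -677/6585 ≈ -0.10281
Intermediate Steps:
A(t) = 2*t (A(t) = t + t = 2*t)
A(-677)/((-878*(-15))) = (2*(-677))/((-878*(-15))) = -1354/13170 = -1354*1/13170 = -677/6585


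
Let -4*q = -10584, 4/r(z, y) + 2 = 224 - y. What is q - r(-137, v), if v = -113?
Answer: 886406/335 ≈ 2646.0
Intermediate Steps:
r(z, y) = 4/(222 - y) (r(z, y) = 4/(-2 + (224 - y)) = 4/(222 - y))
q = 2646 (q = -1/4*(-10584) = 2646)
q - r(-137, v) = 2646 - (-4)/(-222 - 113) = 2646 - (-4)/(-335) = 2646 - (-4)*(-1)/335 = 2646 - 1*4/335 = 2646 - 4/335 = 886406/335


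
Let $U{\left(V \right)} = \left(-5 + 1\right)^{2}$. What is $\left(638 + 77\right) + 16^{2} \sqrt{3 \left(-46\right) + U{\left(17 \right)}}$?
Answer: $715 + 256 i \sqrt{122} \approx 715.0 + 2827.6 i$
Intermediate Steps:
$U{\left(V \right)} = 16$ ($U{\left(V \right)} = \left(-4\right)^{2} = 16$)
$\left(638 + 77\right) + 16^{2} \sqrt{3 \left(-46\right) + U{\left(17 \right)}} = \left(638 + 77\right) + 16^{2} \sqrt{3 \left(-46\right) + 16} = 715 + 256 \sqrt{-138 + 16} = 715 + 256 \sqrt{-122} = 715 + 256 i \sqrt{122}$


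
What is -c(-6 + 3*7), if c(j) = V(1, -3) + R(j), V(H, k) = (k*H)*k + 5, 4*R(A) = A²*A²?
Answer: -50681/4 ≈ -12670.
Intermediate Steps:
R(A) = A⁴/4 (R(A) = (A²*A²)/4 = A⁴/4)
V(H, k) = 5 + H*k² (V(H, k) = (H*k)*k + 5 = H*k² + 5 = 5 + H*k²)
c(j) = 14 + j⁴/4 (c(j) = (5 + 1*(-3)²) + j⁴/4 = (5 + 1*9) + j⁴/4 = (5 + 9) + j⁴/4 = 14 + j⁴/4)
-c(-6 + 3*7) = -(14 + (-6 + 3*7)⁴/4) = -(14 + (-6 + 21)⁴/4) = -(14 + (¼)*15⁴) = -(14 + (¼)*50625) = -(14 + 50625/4) = -1*50681/4 = -50681/4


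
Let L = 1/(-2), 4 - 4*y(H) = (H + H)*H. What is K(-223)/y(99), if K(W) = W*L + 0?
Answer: -223/9799 ≈ -0.022757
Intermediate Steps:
y(H) = 1 - H²/2 (y(H) = 1 - (H + H)*H/4 = 1 - 2*H*H/4 = 1 - H²/2)
L = -½ (L = 1*(-½) = -½ ≈ -0.50000)
K(W) = -W/2 (K(W) = W*(-½) + 0 = -W/2 + 0 = -W/2)
K(-223)/y(99) = (-½*(-223))/(1 - ½*99²) = 223/(2*(1 - ½*9801)) = 223/(2*(1 - 9801/2)) = 223/(2*(-9799/2)) = (223/2)*(-2/9799) = -223/9799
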